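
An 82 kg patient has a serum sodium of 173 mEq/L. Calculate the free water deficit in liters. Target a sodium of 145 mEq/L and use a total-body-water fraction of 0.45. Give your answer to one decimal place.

TBW = 0.45 · 82 = 36.9 L
Free water deficit = TBW · (Na/145 − 1)
= 36.9 · (173/145 − 1)
= 36.9 · 0.1931
= 7.13 L

7.1 L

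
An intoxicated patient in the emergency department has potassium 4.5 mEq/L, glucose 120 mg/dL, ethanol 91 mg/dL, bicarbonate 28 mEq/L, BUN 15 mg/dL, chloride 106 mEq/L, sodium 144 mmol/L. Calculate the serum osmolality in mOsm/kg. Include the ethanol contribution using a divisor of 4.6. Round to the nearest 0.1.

319.8 mOsm/kg

Calculated osmolality = 2·Na + glucose/18 + BUN/2.8 + ethanol/4.6
= 2·144 + 120/18 + 15/2.8 + 91/4.6
= 288 + 6.67 + 5.36 + 19.78
= 319.81 mOsm/kg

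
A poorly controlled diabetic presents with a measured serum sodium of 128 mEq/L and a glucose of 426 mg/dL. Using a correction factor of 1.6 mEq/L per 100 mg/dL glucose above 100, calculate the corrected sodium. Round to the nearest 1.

Corrected Na = measured Na + 1.6 · (glucose − 100)/100
= 128 + 1.6 · (426 − 100)/100
= 128 + 5.2
= 133.2 mEq/L

133 mEq/L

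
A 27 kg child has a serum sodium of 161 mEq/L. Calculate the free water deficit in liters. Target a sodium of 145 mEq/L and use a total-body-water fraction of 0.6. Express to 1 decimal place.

TBW = 0.6 · 27 = 16.2 L
Free water deficit = TBW · (Na/145 − 1)
= 16.2 · (161/145 − 1)
= 16.2 · 0.1103
= 1.79 L

1.8 L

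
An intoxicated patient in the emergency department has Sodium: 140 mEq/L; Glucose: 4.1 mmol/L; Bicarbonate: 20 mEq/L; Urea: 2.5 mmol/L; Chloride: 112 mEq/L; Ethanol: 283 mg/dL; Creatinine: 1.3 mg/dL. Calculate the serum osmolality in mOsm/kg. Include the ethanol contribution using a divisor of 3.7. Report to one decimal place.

363.1 mOsm/kg

Calculated osmolality = 2·Na + glucose + urea + ethanol/3.7
= 2·140 + 4.1 + 2.5 + 283/3.7
= 280 + 4.10 + 2.50 + 76.49
= 363.09 mOsm/kg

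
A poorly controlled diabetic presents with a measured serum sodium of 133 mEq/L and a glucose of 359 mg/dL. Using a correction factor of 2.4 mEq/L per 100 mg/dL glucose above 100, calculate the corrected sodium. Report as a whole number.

Corrected Na = measured Na + 2.4 · (glucose − 100)/100
= 133 + 2.4 · (359 − 100)/100
= 133 + 6.2
= 139.2 mEq/L

139 mEq/L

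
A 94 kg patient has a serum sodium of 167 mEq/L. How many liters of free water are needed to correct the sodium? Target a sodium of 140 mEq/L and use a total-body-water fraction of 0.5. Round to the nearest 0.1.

9.1 L

TBW = 0.5 · 94 = 47 L
Free water deficit = TBW · (Na/140 − 1)
= 47 · (167/140 − 1)
= 47 · 0.1929
= 9.07 L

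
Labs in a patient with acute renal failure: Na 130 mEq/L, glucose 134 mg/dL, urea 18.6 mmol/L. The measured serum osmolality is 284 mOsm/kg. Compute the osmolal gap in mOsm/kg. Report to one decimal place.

-2.0 mOsm/kg

Calculated osmolality = 2·Na + glucose/18 + urea
= 2·130 + 134/18 + 18.6
= 260 + 7.44 + 18.60
= 286.04 mOsm/kg ≈ 286.0 mOsm/kg
Osmolar gap = measured − calculated = 284 − 286.0 = -2.0 mOsm/kg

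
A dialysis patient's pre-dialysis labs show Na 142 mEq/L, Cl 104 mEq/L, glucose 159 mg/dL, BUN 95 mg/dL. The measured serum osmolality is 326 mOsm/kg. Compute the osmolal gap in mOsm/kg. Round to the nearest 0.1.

-0.8 mOsm/kg

Calculated osmolality = 2·Na + glucose/18 + BUN/2.8
= 2·142 + 159/18 + 95/2.8
= 284 + 8.83 + 33.93
= 326.76 mOsm/kg ≈ 326.8 mOsm/kg
Osmolar gap = measured − calculated = 326 − 326.8 = -0.8 mOsm/kg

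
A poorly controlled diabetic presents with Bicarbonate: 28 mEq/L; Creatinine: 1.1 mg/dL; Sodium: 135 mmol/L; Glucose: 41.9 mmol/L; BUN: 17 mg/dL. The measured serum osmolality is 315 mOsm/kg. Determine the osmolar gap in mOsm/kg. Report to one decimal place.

Calculated osmolality = 2·Na + glucose + BUN/2.8
= 2·135 + 41.9 + 17/2.8
= 270 + 41.90 + 6.07
= 317.97 mOsm/kg ≈ 318.0 mOsm/kg
Osmolar gap = measured − calculated = 315 − 318.0 = -3.0 mOsm/kg

-3.0 mOsm/kg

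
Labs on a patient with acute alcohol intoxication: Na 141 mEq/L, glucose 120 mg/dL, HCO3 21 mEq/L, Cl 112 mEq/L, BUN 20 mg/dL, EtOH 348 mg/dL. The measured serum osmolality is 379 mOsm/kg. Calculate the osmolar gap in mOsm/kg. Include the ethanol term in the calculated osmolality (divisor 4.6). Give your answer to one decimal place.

Calculated osmolality = 2·Na + glucose/18 + BUN/2.8 + ethanol/4.6
= 2·141 + 120/18 + 20/2.8 + 348/4.6
= 282 + 6.67 + 7.14 + 75.65
= 371.46 mOsm/kg ≈ 371.5 mOsm/kg
Osmolar gap = measured − calculated = 379 − 371.5 = 7.5 mOsm/kg

7.5 mOsm/kg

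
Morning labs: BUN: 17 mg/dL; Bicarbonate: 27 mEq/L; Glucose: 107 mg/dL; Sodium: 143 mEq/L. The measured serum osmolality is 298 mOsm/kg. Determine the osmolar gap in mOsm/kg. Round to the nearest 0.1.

0.0 mOsm/kg

Calculated osmolality = 2·Na + glucose/18 + BUN/2.8
= 2·143 + 107/18 + 17/2.8
= 286 + 5.94 + 6.07
= 298.01 mOsm/kg ≈ 298.0 mOsm/kg
Osmolar gap = measured − calculated = 298 − 298.0 = 0.0 mOsm/kg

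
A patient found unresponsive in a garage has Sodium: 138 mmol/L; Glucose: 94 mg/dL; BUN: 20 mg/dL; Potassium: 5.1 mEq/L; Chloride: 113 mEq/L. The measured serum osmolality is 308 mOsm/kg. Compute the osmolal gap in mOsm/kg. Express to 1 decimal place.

Calculated osmolality = 2·Na + glucose/18 + BUN/2.8
= 2·138 + 94/18 + 20/2.8
= 276 + 5.22 + 7.14
= 288.36 mOsm/kg ≈ 288.4 mOsm/kg
Osmolar gap = measured − calculated = 308 − 288.4 = 19.6 mOsm/kg

19.6 mOsm/kg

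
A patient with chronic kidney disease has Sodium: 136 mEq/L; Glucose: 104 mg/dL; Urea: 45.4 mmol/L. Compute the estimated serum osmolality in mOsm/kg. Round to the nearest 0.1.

323.2 mOsm/kg

Calculated osmolality = 2·Na + glucose/18 + urea
= 2·136 + 104/18 + 45.4
= 272 + 5.78 + 45.40
= 323.18 mOsm/kg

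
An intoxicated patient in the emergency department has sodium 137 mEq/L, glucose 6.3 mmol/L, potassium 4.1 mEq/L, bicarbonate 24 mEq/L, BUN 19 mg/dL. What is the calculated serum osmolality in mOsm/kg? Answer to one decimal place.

287.1 mOsm/kg

Calculated osmolality = 2·Na + glucose + BUN/2.8
= 2·137 + 6.3 + 19/2.8
= 274 + 6.30 + 6.79
= 287.09 mOsm/kg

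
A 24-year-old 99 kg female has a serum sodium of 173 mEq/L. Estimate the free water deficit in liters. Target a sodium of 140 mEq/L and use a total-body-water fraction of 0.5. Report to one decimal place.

11.7 L

TBW = 0.5 · 99 = 49.5 L
Free water deficit = TBW · (Na/140 − 1)
= 49.5 · (173/140 − 1)
= 49.5 · 0.2357
= 11.67 L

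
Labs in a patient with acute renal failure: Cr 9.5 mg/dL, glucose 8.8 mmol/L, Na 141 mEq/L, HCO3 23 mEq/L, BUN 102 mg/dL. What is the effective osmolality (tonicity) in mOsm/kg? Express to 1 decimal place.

290.8 mOsm/kg

Effective osmolality excludes urea (freely permeant across cell membranes):
2·Na + glucose
= 2·141 + 8.8
= 282 + 8.8
= 290.8 mOsm/kg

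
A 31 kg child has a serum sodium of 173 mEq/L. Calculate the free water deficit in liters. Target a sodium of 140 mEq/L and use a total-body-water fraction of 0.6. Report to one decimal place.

TBW = 0.6 · 31 = 18.6 L
Free water deficit = TBW · (Na/140 − 1)
= 18.6 · (173/140 − 1)
= 18.6 · 0.2357
= 4.38 L

4.4 L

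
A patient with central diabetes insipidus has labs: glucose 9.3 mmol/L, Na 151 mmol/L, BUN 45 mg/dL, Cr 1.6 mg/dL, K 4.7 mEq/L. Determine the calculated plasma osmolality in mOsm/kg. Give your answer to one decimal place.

327.4 mOsm/kg

Calculated osmolality = 2·Na + glucose + BUN/2.8
= 2·151 + 9.3 + 45/2.8
= 302 + 9.30 + 16.07
= 327.37 mOsm/kg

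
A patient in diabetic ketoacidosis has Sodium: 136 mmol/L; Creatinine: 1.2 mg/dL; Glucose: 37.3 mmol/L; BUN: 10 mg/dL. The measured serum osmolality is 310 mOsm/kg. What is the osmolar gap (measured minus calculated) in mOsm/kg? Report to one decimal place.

Calculated osmolality = 2·Na + glucose + BUN/2.8
= 2·136 + 37.3 + 10/2.8
= 272 + 37.30 + 3.57
= 312.87 mOsm/kg ≈ 312.9 mOsm/kg
Osmolar gap = measured − calculated = 310 − 312.9 = -2.9 mOsm/kg

-2.9 mOsm/kg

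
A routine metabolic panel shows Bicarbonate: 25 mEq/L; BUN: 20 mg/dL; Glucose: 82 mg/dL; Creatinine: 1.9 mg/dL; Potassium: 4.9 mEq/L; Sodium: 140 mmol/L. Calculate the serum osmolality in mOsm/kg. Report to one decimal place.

Calculated osmolality = 2·Na + glucose/18 + BUN/2.8
= 2·140 + 82/18 + 20/2.8
= 280 + 4.56 + 7.14
= 291.7 mOsm/kg

291.7 mOsm/kg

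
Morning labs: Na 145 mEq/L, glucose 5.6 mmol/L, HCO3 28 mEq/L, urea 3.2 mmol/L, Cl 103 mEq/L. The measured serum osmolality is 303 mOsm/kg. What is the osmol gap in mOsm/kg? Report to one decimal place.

Calculated osmolality = 2·Na + glucose + urea
= 2·145 + 5.6 + 3.2
= 290 + 5.60 + 3.20
= 298.8 mOsm/kg ≈ 298.8 mOsm/kg
Osmolar gap = measured − calculated = 303 − 298.8 = 4.2 mOsm/kg

4.2 mOsm/kg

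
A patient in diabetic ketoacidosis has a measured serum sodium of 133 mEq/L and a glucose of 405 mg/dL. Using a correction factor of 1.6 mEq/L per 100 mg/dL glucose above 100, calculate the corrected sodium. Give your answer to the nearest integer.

138 mEq/L

Corrected Na = measured Na + 1.6 · (glucose − 100)/100
= 133 + 1.6 · (405 − 100)/100
= 133 + 4.9
= 137.9 mEq/L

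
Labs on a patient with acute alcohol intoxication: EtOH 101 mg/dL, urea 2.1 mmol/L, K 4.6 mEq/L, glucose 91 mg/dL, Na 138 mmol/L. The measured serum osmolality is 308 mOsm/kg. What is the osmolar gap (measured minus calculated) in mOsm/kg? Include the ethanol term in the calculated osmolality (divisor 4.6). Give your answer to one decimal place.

Calculated osmolality = 2·Na + glucose/18 + urea + ethanol/4.6
= 2·138 + 91/18 + 2.1 + 101/4.6
= 276 + 5.06 + 2.10 + 21.96
= 305.12 mOsm/kg ≈ 305.1 mOsm/kg
Osmolar gap = measured − calculated = 308 − 305.1 = 2.9 mOsm/kg

2.9 mOsm/kg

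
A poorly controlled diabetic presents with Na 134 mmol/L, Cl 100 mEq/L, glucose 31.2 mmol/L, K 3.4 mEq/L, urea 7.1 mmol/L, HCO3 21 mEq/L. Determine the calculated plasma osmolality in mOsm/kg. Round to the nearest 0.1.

306.3 mOsm/kg

Calculated osmolality = 2·Na + glucose + urea
= 2·134 + 31.2 + 7.1
= 268 + 31.20 + 7.10
= 306.3 mOsm/kg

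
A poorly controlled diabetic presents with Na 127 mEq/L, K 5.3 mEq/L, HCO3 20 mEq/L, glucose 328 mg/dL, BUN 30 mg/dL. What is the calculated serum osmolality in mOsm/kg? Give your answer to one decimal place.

282.9 mOsm/kg

Calculated osmolality = 2·Na + glucose/18 + BUN/2.8
= 2·127 + 328/18 + 30/2.8
= 254 + 18.22 + 10.71
= 282.93 mOsm/kg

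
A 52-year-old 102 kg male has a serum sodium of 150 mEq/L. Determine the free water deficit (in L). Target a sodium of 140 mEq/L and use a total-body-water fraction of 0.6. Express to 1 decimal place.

TBW = 0.6 · 102 = 61.2 L
Free water deficit = TBW · (Na/140 − 1)
= 61.2 · (150/140 − 1)
= 61.2 · 0.0714
= 4.37 L

4.4 L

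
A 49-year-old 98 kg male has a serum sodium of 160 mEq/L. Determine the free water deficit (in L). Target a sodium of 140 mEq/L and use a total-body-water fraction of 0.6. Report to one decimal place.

TBW = 0.6 · 98 = 58.8 L
Free water deficit = TBW · (Na/140 − 1)
= 58.8 · (160/140 − 1)
= 58.8 · 0.1429
= 8.4 L

8.4 L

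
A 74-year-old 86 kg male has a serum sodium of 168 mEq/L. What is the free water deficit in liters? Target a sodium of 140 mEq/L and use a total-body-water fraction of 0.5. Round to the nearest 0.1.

TBW = 0.5 · 86 = 43 L
Free water deficit = TBW · (Na/140 − 1)
= 43 · (168/140 − 1)
= 43 · 0.2
= 8.6 L

8.6 L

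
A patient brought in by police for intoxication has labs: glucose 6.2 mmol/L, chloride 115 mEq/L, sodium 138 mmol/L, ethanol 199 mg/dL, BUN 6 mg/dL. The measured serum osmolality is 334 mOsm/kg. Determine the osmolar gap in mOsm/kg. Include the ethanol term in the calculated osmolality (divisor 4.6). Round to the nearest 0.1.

Calculated osmolality = 2·Na + glucose + BUN/2.8 + ethanol/4.6
= 2·138 + 6.2 + 6/2.8 + 199/4.6
= 276 + 6.20 + 2.14 + 43.26
= 327.6 mOsm/kg ≈ 327.6 mOsm/kg
Osmolar gap = measured − calculated = 334 − 327.6 = 6.4 mOsm/kg

6.4 mOsm/kg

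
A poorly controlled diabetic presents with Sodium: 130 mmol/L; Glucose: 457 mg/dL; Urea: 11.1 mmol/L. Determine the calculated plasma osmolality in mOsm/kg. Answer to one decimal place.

Calculated osmolality = 2·Na + glucose/18 + urea
= 2·130 + 457/18 + 11.1
= 260 + 25.39 + 11.10
= 296.49 mOsm/kg

296.5 mOsm/kg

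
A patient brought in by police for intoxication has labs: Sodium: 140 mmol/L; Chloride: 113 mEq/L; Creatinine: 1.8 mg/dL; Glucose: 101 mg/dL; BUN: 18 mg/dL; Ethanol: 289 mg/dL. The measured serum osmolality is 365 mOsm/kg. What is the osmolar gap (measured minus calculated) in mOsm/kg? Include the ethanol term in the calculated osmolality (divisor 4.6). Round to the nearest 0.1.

10.1 mOsm/kg

Calculated osmolality = 2·Na + glucose/18 + BUN/2.8 + ethanol/4.6
= 2·140 + 101/18 + 18/2.8 + 289/4.6
= 280 + 5.61 + 6.43 + 62.83
= 354.87 mOsm/kg ≈ 354.9 mOsm/kg
Osmolar gap = measured − calculated = 365 − 354.9 = 10.1 mOsm/kg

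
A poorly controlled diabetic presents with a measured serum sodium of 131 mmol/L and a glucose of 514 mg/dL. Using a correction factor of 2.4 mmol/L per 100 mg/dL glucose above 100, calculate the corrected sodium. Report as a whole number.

Corrected Na = measured Na + 2.4 · (glucose − 100)/100
= 131 + 2.4 · (514 − 100)/100
= 131 + 9.9
= 140.9 mmol/L

141 mmol/L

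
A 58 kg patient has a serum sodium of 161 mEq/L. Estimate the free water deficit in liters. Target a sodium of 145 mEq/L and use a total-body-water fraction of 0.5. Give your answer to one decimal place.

3.2 L

TBW = 0.5 · 58 = 29 L
Free water deficit = TBW · (Na/145 − 1)
= 29 · (161/145 − 1)
= 29 · 0.1103
= 3.2 L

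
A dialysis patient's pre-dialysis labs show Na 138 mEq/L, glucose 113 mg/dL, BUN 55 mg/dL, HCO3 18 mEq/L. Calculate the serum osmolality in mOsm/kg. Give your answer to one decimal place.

301.9 mOsm/kg

Calculated osmolality = 2·Na + glucose/18 + BUN/2.8
= 2·138 + 113/18 + 55/2.8
= 276 + 6.28 + 19.64
= 301.92 mOsm/kg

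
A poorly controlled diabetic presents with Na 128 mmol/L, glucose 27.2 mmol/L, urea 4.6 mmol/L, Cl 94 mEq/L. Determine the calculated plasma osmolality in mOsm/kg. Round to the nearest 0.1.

287.8 mOsm/kg

Calculated osmolality = 2·Na + glucose + urea
= 2·128 + 27.2 + 4.6
= 256 + 27.20 + 4.60
= 287.8 mOsm/kg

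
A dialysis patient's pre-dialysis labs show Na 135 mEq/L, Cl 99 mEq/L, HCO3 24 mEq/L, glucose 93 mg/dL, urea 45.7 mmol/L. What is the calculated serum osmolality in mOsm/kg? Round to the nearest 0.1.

320.9 mOsm/kg

Calculated osmolality = 2·Na + glucose/18 + urea
= 2·135 + 93/18 + 45.7
= 270 + 5.17 + 45.70
= 320.87 mOsm/kg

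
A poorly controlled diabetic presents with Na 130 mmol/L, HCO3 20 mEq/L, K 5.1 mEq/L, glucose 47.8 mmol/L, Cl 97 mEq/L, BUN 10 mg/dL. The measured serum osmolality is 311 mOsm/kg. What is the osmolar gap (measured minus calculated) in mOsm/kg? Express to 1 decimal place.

-0.4 mOsm/kg

Calculated osmolality = 2·Na + glucose + BUN/2.8
= 2·130 + 47.8 + 10/2.8
= 260 + 47.80 + 3.57
= 311.37 mOsm/kg ≈ 311.4 mOsm/kg
Osmolar gap = measured − calculated = 311 − 311.4 = -0.4 mOsm/kg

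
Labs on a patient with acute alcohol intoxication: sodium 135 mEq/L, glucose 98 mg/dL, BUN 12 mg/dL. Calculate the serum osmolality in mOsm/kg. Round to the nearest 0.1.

Calculated osmolality = 2·Na + glucose/18 + BUN/2.8
= 2·135 + 98/18 + 12/2.8
= 270 + 5.44 + 4.29
= 279.73 mOsm/kg

279.7 mOsm/kg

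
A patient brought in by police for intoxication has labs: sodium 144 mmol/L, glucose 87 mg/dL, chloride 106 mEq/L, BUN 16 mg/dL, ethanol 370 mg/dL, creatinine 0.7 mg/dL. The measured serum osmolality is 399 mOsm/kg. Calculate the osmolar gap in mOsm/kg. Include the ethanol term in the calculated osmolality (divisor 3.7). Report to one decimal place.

0.5 mOsm/kg

Calculated osmolality = 2·Na + glucose/18 + BUN/2.8 + ethanol/3.7
= 2·144 + 87/18 + 16/2.8 + 370/3.7
= 288 + 4.83 + 5.71 + 100
= 398.54 mOsm/kg ≈ 398.5 mOsm/kg
Osmolar gap = measured − calculated = 399 − 398.5 = 0.5 mOsm/kg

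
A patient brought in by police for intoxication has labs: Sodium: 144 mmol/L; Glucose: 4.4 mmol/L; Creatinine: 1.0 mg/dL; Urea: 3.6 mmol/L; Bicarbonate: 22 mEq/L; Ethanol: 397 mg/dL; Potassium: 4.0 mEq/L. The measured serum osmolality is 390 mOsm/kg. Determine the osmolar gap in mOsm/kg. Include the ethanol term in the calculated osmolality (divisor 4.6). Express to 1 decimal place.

Calculated osmolality = 2·Na + glucose + urea + ethanol/4.6
= 2·144 + 4.4 + 3.6 + 397/4.6
= 288 + 4.40 + 3.60 + 86.30
= 382.3 mOsm/kg ≈ 382.3 mOsm/kg
Osmolar gap = measured − calculated = 390 − 382.3 = 7.7 mOsm/kg

7.7 mOsm/kg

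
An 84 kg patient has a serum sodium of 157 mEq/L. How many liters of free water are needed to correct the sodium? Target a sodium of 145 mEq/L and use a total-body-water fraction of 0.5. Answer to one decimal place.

TBW = 0.5 · 84 = 42 L
Free water deficit = TBW · (Na/145 − 1)
= 42 · (157/145 − 1)
= 42 · 0.0828
= 3.48 L

3.5 L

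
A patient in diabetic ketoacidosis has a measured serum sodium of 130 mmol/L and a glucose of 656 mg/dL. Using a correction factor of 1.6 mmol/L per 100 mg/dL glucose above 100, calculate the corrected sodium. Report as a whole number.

Corrected Na = measured Na + 1.6 · (glucose − 100)/100
= 130 + 1.6 · (656 − 100)/100
= 130 + 8.9
= 138.9 mmol/L

139 mmol/L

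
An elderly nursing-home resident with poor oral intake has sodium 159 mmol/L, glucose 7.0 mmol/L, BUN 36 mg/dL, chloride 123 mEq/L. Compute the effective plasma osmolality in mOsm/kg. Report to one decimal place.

Effective osmolality excludes urea (freely permeant across cell membranes):
2·Na + glucose
= 2·159 + 7
= 318 + 7
= 325 mOsm/kg

325.0 mOsm/kg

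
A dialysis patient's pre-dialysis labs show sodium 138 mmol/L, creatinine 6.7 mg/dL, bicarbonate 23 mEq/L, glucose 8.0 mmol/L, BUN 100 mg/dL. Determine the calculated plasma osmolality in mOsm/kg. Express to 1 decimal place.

319.7 mOsm/kg

Calculated osmolality = 2·Na + glucose + BUN/2.8
= 2·138 + 8 + 100/2.8
= 276 + 8 + 35.71
= 319.71 mOsm/kg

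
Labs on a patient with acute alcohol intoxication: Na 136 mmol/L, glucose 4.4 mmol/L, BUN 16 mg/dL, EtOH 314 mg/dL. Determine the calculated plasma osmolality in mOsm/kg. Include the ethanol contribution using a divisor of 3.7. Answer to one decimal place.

367.0 mOsm/kg

Calculated osmolality = 2·Na + glucose + BUN/2.8 + ethanol/3.7
= 2·136 + 4.4 + 16/2.8 + 314/3.7
= 272 + 4.40 + 5.71 + 84.86
= 366.97 mOsm/kg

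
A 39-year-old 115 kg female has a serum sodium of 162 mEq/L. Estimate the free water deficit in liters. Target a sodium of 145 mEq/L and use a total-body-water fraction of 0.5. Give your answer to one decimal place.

TBW = 0.5 · 115 = 57.5 L
Free water deficit = TBW · (Na/145 − 1)
= 57.5 · (162/145 − 1)
= 57.5 · 0.1172
= 6.74 L

6.7 L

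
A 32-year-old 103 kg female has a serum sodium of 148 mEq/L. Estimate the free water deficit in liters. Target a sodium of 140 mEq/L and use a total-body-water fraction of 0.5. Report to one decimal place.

TBW = 0.5 · 103 = 51.5 L
Free water deficit = TBW · (Na/140 − 1)
= 51.5 · (148/140 − 1)
= 51.5 · 0.0571
= 2.94 L

2.9 L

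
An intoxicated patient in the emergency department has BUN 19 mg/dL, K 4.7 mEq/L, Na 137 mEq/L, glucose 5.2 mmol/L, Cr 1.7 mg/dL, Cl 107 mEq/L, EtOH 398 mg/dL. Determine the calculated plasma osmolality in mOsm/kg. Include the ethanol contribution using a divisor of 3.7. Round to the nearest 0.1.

Calculated osmolality = 2·Na + glucose + BUN/2.8 + ethanol/3.7
= 2·137 + 5.2 + 19/2.8 + 398/3.7
= 274 + 5.20 + 6.79 + 107.57
= 393.56 mOsm/kg

393.6 mOsm/kg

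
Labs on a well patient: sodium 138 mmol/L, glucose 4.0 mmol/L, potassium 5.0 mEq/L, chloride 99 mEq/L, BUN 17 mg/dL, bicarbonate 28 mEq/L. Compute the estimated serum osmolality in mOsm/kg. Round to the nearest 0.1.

286.1 mOsm/kg

Calculated osmolality = 2·Na + glucose + BUN/2.8
= 2·138 + 4 + 17/2.8
= 276 + 4 + 6.07
= 286.07 mOsm/kg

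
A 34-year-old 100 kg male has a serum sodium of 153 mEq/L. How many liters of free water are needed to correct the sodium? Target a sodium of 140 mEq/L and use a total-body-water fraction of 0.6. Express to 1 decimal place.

5.6 L

TBW = 0.6 · 100 = 60 L
Free water deficit = TBW · (Na/140 − 1)
= 60 · (153/140 − 1)
= 60 · 0.0929
= 5.57 L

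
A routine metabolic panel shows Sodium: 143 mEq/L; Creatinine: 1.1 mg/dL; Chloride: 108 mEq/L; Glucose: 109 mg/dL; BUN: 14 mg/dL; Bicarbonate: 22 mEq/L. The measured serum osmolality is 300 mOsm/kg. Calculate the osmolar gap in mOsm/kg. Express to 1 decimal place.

Calculated osmolality = 2·Na + glucose/18 + BUN/2.8
= 2·143 + 109/18 + 14/2.8
= 286 + 6.06 + 5
= 297.06 mOsm/kg ≈ 297.1 mOsm/kg
Osmolar gap = measured − calculated = 300 − 297.1 = 2.9 mOsm/kg

2.9 mOsm/kg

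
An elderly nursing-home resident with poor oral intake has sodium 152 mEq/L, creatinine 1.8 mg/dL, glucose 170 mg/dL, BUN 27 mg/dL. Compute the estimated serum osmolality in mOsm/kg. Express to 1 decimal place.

323.1 mOsm/kg

Calculated osmolality = 2·Na + glucose/18 + BUN/2.8
= 2·152 + 170/18 + 27/2.8
= 304 + 9.44 + 9.64
= 323.08 mOsm/kg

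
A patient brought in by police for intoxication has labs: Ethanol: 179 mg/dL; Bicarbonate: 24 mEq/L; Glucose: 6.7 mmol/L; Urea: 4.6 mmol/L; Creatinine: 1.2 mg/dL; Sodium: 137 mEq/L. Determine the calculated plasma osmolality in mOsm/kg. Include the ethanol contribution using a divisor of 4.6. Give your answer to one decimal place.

324.2 mOsm/kg

Calculated osmolality = 2·Na + glucose + urea + ethanol/4.6
= 2·137 + 6.7 + 4.6 + 179/4.6
= 274 + 6.70 + 4.60 + 38.91
= 324.21 mOsm/kg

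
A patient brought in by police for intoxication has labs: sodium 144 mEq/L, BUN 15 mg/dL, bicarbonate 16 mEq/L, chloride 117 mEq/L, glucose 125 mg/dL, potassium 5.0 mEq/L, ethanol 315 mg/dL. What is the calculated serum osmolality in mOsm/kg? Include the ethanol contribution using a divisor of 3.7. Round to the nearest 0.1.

385.4 mOsm/kg

Calculated osmolality = 2·Na + glucose/18 + BUN/2.8 + ethanol/3.7
= 2·144 + 125/18 + 15/2.8 + 315/3.7
= 288 + 6.94 + 5.36 + 85.14
= 385.44 mOsm/kg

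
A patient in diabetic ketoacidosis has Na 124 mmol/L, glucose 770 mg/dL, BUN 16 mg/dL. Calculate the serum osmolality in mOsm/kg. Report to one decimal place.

296.5 mOsm/kg

Calculated osmolality = 2·Na + glucose/18 + BUN/2.8
= 2·124 + 770/18 + 16/2.8
= 248 + 42.78 + 5.71
= 296.49 mOsm/kg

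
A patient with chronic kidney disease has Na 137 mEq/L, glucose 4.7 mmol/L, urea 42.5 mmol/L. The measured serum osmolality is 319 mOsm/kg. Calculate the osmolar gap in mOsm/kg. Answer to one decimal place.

Calculated osmolality = 2·Na + glucose + urea
= 2·137 + 4.7 + 42.5
= 274 + 4.70 + 42.50
= 321.2 mOsm/kg ≈ 321.2 mOsm/kg
Osmolar gap = measured − calculated = 319 − 321.2 = -2.2 mOsm/kg

-2.2 mOsm/kg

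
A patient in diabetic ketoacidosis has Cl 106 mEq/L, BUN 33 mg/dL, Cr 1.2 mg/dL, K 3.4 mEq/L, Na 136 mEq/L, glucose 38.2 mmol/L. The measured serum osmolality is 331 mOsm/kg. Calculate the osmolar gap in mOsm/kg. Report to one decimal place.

Calculated osmolality = 2·Na + glucose + BUN/2.8
= 2·136 + 38.2 + 33/2.8
= 272 + 38.20 + 11.79
= 321.99 mOsm/kg ≈ 322.0 mOsm/kg
Osmolar gap = measured − calculated = 331 − 322.0 = 9.0 mOsm/kg

9.0 mOsm/kg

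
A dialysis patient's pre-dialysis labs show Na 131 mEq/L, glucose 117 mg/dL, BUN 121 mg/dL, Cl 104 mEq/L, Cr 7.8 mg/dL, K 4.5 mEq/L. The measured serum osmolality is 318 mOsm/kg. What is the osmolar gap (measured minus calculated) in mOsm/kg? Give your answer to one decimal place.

Calculated osmolality = 2·Na + glucose/18 + BUN/2.8
= 2·131 + 117/18 + 121/2.8
= 262 + 6.50 + 43.21
= 311.71 mOsm/kg ≈ 311.7 mOsm/kg
Osmolar gap = measured − calculated = 318 − 311.7 = 6.3 mOsm/kg

6.3 mOsm/kg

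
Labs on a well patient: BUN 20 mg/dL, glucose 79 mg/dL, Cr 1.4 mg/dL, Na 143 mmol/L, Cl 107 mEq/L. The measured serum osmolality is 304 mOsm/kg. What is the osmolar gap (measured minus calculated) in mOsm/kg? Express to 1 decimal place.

Calculated osmolality = 2·Na + glucose/18 + BUN/2.8
= 2·143 + 79/18 + 20/2.8
= 286 + 4.39 + 7.14
= 297.53 mOsm/kg ≈ 297.5 mOsm/kg
Osmolar gap = measured − calculated = 304 − 297.5 = 6.5 mOsm/kg

6.5 mOsm/kg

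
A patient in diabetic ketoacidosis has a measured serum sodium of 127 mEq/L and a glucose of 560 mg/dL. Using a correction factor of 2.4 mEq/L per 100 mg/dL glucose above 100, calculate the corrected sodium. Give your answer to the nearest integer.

138 mEq/L

Corrected Na = measured Na + 2.4 · (glucose − 100)/100
= 127 + 2.4 · (560 − 100)/100
= 127 + 11
= 138 mEq/L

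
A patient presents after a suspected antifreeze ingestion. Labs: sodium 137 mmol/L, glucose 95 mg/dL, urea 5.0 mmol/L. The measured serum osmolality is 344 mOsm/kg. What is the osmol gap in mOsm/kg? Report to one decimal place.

Calculated osmolality = 2·Na + glucose/18 + urea
= 2·137 + 95/18 + 5
= 274 + 5.28 + 5
= 284.28 mOsm/kg ≈ 284.3 mOsm/kg
Osmolar gap = measured − calculated = 344 − 284.3 = 59.7 mOsm/kg

59.7 mOsm/kg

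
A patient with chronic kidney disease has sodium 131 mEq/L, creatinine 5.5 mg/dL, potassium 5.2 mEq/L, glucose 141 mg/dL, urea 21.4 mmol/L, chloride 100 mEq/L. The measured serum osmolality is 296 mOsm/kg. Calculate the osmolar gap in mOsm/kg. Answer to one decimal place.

Calculated osmolality = 2·Na + glucose/18 + urea
= 2·131 + 141/18 + 21.4
= 262 + 7.83 + 21.40
= 291.23 mOsm/kg ≈ 291.2 mOsm/kg
Osmolar gap = measured − calculated = 296 − 291.2 = 4.8 mOsm/kg

4.8 mOsm/kg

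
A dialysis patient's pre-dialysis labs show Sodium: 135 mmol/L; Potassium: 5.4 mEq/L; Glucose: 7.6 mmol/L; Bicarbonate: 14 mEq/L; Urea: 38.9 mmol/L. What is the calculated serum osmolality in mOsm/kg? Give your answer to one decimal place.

316.5 mOsm/kg

Calculated osmolality = 2·Na + glucose + urea
= 2·135 + 7.6 + 38.9
= 270 + 7.60 + 38.90
= 316.5 mOsm/kg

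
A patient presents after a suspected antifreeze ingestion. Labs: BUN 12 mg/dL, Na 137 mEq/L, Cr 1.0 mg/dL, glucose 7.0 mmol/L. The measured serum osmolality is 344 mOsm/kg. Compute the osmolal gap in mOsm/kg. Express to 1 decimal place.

58.7 mOsm/kg

Calculated osmolality = 2·Na + glucose + BUN/2.8
= 2·137 + 7 + 12/2.8
= 274 + 7 + 4.29
= 285.29 mOsm/kg ≈ 285.3 mOsm/kg
Osmolar gap = measured − calculated = 344 − 285.3 = 58.7 mOsm/kg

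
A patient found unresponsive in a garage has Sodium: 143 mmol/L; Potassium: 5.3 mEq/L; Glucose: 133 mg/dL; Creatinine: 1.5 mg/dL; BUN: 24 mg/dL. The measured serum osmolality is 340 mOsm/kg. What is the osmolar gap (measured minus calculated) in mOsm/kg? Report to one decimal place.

38.0 mOsm/kg

Calculated osmolality = 2·Na + glucose/18 + BUN/2.8
= 2·143 + 133/18 + 24/2.8
= 286 + 7.39 + 8.57
= 301.96 mOsm/kg ≈ 302.0 mOsm/kg
Osmolar gap = measured − calculated = 340 − 302.0 = 38.0 mOsm/kg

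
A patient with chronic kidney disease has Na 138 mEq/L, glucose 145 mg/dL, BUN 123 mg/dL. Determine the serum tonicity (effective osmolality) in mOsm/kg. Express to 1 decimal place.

284.1 mOsm/kg

Effective osmolality excludes urea (freely permeant across cell membranes):
2·Na + glucose/18
= 2·138 + 145/18
= 276 + 8.06
= 284.06 mOsm/kg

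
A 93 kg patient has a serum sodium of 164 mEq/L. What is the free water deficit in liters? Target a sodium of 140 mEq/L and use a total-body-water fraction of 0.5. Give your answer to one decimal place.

TBW = 0.5 · 93 = 46.5 L
Free water deficit = TBW · (Na/140 − 1)
= 46.5 · (164/140 − 1)
= 46.5 · 0.1714
= 7.97 L

8.0 L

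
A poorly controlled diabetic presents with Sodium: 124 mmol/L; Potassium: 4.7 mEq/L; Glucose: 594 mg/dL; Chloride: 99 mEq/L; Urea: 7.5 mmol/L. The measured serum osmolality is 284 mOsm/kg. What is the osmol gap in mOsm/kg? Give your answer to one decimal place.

Calculated osmolality = 2·Na + glucose/18 + urea
= 2·124 + 594/18 + 7.5
= 248 + 33 + 7.50
= 288.5 mOsm/kg ≈ 288.5 mOsm/kg
Osmolar gap = measured − calculated = 284 − 288.5 = -4.5 mOsm/kg

-4.5 mOsm/kg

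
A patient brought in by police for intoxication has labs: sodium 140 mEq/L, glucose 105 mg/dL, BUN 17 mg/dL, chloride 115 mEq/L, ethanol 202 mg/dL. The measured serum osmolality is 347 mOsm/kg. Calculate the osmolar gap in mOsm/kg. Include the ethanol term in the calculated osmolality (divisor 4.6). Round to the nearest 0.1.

Calculated osmolality = 2·Na + glucose/18 + BUN/2.8 + ethanol/4.6
= 2·140 + 105/18 + 17/2.8 + 202/4.6
= 280 + 5.83 + 6.07 + 43.91
= 335.81 mOsm/kg ≈ 335.8 mOsm/kg
Osmolar gap = measured − calculated = 347 − 335.8 = 11.2 mOsm/kg

11.2 mOsm/kg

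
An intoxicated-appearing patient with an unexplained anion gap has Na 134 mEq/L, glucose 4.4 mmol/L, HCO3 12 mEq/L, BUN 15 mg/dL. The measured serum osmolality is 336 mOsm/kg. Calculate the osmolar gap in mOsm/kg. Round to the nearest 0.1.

58.2 mOsm/kg

Calculated osmolality = 2·Na + glucose + BUN/2.8
= 2·134 + 4.4 + 15/2.8
= 268 + 4.40 + 5.36
= 277.76 mOsm/kg ≈ 277.8 mOsm/kg
Osmolar gap = measured − calculated = 336 − 277.8 = 58.2 mOsm/kg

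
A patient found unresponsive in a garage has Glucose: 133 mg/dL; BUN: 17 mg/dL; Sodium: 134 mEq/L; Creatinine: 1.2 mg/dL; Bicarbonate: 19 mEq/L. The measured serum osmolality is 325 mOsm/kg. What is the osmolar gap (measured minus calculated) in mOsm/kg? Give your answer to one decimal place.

43.5 mOsm/kg

Calculated osmolality = 2·Na + glucose/18 + BUN/2.8
= 2·134 + 133/18 + 17/2.8
= 268 + 7.39 + 6.07
= 281.46 mOsm/kg ≈ 281.5 mOsm/kg
Osmolar gap = measured − calculated = 325 − 281.5 = 43.5 mOsm/kg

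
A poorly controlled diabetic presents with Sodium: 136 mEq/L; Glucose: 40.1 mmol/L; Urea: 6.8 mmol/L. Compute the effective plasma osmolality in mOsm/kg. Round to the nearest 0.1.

312.1 mOsm/kg

Effective osmolality excludes urea (freely permeant across cell membranes):
2·Na + glucose
= 2·136 + 40.1
= 272 + 40.1
= 312.1 mOsm/kg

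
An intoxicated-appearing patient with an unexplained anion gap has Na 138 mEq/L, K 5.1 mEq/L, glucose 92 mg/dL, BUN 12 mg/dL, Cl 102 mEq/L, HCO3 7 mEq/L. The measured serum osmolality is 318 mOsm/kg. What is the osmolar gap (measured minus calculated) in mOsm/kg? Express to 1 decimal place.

Calculated osmolality = 2·Na + glucose/18 + BUN/2.8
= 2·138 + 92/18 + 12/2.8
= 276 + 5.11 + 4.29
= 285.4 mOsm/kg ≈ 285.4 mOsm/kg
Osmolar gap = measured − calculated = 318 − 285.4 = 32.6 mOsm/kg

32.6 mOsm/kg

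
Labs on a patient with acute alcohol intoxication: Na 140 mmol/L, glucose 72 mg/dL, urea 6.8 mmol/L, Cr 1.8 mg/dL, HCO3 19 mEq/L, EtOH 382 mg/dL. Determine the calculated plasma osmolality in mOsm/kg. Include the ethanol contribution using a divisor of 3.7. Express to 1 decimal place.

Calculated osmolality = 2·Na + glucose/18 + urea + ethanol/3.7
= 2·140 + 72/18 + 6.8 + 382/3.7
= 280 + 4 + 6.80 + 103.24
= 394.04 mOsm/kg

394.0 mOsm/kg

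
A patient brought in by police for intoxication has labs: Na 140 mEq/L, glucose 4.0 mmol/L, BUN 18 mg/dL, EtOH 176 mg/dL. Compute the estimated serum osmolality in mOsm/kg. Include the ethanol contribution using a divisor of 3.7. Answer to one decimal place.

338.0 mOsm/kg

Calculated osmolality = 2·Na + glucose + BUN/2.8 + ethanol/3.7
= 2·140 + 4 + 18/2.8 + 176/3.7
= 280 + 4 + 6.43 + 47.57
= 338 mOsm/kg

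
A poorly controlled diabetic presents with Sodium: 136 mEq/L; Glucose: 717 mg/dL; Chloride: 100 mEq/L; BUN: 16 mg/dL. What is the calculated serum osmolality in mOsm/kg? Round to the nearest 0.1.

317.5 mOsm/kg

Calculated osmolality = 2·Na + glucose/18 + BUN/2.8
= 2·136 + 717/18 + 16/2.8
= 272 + 39.83 + 5.71
= 317.54 mOsm/kg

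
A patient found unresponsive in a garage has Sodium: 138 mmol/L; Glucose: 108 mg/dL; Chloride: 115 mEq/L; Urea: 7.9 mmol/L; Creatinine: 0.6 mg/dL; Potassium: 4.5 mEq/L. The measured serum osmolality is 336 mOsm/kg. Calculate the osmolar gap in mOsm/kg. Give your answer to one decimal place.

Calculated osmolality = 2·Na + glucose/18 + urea
= 2·138 + 108/18 + 7.9
= 276 + 6 + 7.90
= 289.9 mOsm/kg ≈ 289.9 mOsm/kg
Osmolar gap = measured − calculated = 336 − 289.9 = 46.1 mOsm/kg

46.1 mOsm/kg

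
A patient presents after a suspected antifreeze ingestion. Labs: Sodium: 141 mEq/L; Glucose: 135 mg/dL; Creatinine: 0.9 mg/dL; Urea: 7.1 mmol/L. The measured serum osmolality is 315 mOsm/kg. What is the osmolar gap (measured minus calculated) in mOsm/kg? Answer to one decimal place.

Calculated osmolality = 2·Na + glucose/18 + urea
= 2·141 + 135/18 + 7.1
= 282 + 7.50 + 7.10
= 296.6 mOsm/kg ≈ 296.6 mOsm/kg
Osmolar gap = measured − calculated = 315 − 296.6 = 18.4 mOsm/kg

18.4 mOsm/kg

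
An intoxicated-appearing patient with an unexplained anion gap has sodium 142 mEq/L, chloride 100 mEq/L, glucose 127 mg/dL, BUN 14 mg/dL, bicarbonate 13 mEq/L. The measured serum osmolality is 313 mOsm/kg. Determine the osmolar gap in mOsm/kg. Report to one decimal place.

Calculated osmolality = 2·Na + glucose/18 + BUN/2.8
= 2·142 + 127/18 + 14/2.8
= 284 + 7.06 + 5
= 296.06 mOsm/kg ≈ 296.1 mOsm/kg
Osmolar gap = measured − calculated = 313 − 296.1 = 16.9 mOsm/kg

16.9 mOsm/kg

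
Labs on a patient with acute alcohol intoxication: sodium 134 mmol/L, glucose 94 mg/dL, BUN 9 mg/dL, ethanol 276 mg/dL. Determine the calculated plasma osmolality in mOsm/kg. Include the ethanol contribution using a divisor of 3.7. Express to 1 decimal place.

351.0 mOsm/kg

Calculated osmolality = 2·Na + glucose/18 + BUN/2.8 + ethanol/3.7
= 2·134 + 94/18 + 9/2.8 + 276/3.7
= 268 + 5.22 + 3.21 + 74.59
= 351.02 mOsm/kg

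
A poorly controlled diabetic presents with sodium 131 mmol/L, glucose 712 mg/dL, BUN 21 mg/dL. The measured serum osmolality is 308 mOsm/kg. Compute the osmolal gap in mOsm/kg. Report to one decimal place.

-1.1 mOsm/kg

Calculated osmolality = 2·Na + glucose/18 + BUN/2.8
= 2·131 + 712/18 + 21/2.8
= 262 + 39.56 + 7.50
= 309.06 mOsm/kg ≈ 309.1 mOsm/kg
Osmolar gap = measured − calculated = 308 − 309.1 = -1.1 mOsm/kg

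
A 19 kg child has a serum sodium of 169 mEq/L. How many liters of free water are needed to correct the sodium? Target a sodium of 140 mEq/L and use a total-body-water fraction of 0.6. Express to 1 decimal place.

2.4 L

TBW = 0.6 · 19 = 11.4 L
Free water deficit = TBW · (Na/140 − 1)
= 11.4 · (169/140 − 1)
= 11.4 · 0.2071
= 2.36 L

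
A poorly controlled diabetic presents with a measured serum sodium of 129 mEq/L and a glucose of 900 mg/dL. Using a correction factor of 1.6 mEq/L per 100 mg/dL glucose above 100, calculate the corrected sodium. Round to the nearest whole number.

Corrected Na = measured Na + 1.6 · (glucose − 100)/100
= 129 + 1.6 · (900 − 100)/100
= 129 + 12.8
= 141.8 mEq/L

142 mEq/L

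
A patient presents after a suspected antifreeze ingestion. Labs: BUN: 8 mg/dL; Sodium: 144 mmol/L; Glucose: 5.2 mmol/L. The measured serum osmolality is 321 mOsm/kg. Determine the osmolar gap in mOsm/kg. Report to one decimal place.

Calculated osmolality = 2·Na + glucose + BUN/2.8
= 2·144 + 5.2 + 8/2.8
= 288 + 5.20 + 2.86
= 296.06 mOsm/kg ≈ 296.1 mOsm/kg
Osmolar gap = measured − calculated = 321 − 296.1 = 24.9 mOsm/kg

24.9 mOsm/kg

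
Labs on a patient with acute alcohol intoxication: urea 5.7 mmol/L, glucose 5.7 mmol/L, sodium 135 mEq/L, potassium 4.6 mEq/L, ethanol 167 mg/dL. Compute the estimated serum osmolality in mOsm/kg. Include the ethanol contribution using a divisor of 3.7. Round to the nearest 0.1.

Calculated osmolality = 2·Na + glucose + urea + ethanol/3.7
= 2·135 + 5.7 + 5.7 + 167/3.7
= 270 + 5.70 + 5.70 + 45.14
= 326.54 mOsm/kg

326.5 mOsm/kg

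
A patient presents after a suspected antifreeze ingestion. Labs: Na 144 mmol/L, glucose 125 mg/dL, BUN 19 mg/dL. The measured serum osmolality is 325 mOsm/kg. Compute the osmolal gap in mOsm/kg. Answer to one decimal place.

23.3 mOsm/kg

Calculated osmolality = 2·Na + glucose/18 + BUN/2.8
= 2·144 + 125/18 + 19/2.8
= 288 + 6.94 + 6.79
= 301.73 mOsm/kg ≈ 301.7 mOsm/kg
Osmolar gap = measured − calculated = 325 − 301.7 = 23.3 mOsm/kg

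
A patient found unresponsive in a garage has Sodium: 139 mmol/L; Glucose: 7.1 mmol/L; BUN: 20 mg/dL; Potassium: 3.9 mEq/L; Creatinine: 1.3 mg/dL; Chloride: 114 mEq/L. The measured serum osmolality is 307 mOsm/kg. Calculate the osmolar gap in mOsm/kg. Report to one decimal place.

14.8 mOsm/kg

Calculated osmolality = 2·Na + glucose + BUN/2.8
= 2·139 + 7.1 + 20/2.8
= 278 + 7.10 + 7.14
= 292.24 mOsm/kg ≈ 292.2 mOsm/kg
Osmolar gap = measured − calculated = 307 − 292.2 = 14.8 mOsm/kg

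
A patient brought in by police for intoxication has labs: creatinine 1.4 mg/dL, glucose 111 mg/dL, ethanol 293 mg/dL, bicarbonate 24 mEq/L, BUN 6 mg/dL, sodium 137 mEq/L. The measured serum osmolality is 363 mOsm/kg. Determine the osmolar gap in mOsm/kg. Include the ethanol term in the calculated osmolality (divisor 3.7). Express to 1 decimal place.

1.5 mOsm/kg

Calculated osmolality = 2·Na + glucose/18 + BUN/2.8 + ethanol/3.7
= 2·137 + 111/18 + 6/2.8 + 293/3.7
= 274 + 6.17 + 2.14 + 79.19
= 361.5 mOsm/kg ≈ 361.5 mOsm/kg
Osmolar gap = measured − calculated = 363 − 361.5 = 1.5 mOsm/kg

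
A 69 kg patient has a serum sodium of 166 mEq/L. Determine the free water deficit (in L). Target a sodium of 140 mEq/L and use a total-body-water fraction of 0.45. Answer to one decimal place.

5.8 L

TBW = 0.45 · 69 = 31.05 L
Free water deficit = TBW · (Na/140 − 1)
= 31.05 · (166/140 − 1)
= 31.05 · 0.1857
= 5.77 L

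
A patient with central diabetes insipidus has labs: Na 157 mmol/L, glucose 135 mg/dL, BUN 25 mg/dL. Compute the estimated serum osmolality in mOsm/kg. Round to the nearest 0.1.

Calculated osmolality = 2·Na + glucose/18 + BUN/2.8
= 2·157 + 135/18 + 25/2.8
= 314 + 7.50 + 8.93
= 330.43 mOsm/kg

330.4 mOsm/kg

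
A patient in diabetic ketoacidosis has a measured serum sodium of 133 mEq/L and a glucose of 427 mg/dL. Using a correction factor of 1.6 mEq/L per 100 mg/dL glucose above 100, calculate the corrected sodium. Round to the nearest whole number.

138 mEq/L

Corrected Na = measured Na + 1.6 · (glucose − 100)/100
= 133 + 1.6 · (427 − 100)/100
= 133 + 5.2
= 138.2 mEq/L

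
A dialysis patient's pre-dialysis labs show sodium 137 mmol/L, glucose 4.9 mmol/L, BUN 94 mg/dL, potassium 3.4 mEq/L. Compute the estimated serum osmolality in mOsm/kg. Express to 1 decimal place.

312.5 mOsm/kg

Calculated osmolality = 2·Na + glucose + BUN/2.8
= 2·137 + 4.9 + 94/2.8
= 274 + 4.90 + 33.57
= 312.47 mOsm/kg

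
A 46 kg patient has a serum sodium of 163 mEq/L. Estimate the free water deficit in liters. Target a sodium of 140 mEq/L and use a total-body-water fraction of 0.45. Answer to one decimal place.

TBW = 0.45 · 46 = 20.7 L
Free water deficit = TBW · (Na/140 − 1)
= 20.7 · (163/140 − 1)
= 20.7 · 0.1643
= 3.4 L

3.4 L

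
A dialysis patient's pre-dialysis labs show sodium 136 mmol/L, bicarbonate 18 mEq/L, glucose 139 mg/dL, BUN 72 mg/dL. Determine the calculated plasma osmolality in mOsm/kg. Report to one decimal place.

305.4 mOsm/kg

Calculated osmolality = 2·Na + glucose/18 + BUN/2.8
= 2·136 + 139/18 + 72/2.8
= 272 + 7.72 + 25.71
= 305.43 mOsm/kg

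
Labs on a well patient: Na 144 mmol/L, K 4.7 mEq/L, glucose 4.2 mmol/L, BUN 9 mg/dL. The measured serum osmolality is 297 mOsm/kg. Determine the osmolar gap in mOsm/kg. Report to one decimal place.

1.6 mOsm/kg

Calculated osmolality = 2·Na + glucose + BUN/2.8
= 2·144 + 4.2 + 9/2.8
= 288 + 4.20 + 3.21
= 295.41 mOsm/kg ≈ 295.4 mOsm/kg
Osmolar gap = measured − calculated = 297 − 295.4 = 1.6 mOsm/kg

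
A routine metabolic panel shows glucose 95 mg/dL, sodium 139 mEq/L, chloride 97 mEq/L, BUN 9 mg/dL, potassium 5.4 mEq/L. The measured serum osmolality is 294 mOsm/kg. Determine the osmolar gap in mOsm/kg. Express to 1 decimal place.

Calculated osmolality = 2·Na + glucose/18 + BUN/2.8
= 2·139 + 95/18 + 9/2.8
= 278 + 5.28 + 3.21
= 286.49 mOsm/kg ≈ 286.5 mOsm/kg
Osmolar gap = measured − calculated = 294 − 286.5 = 7.5 mOsm/kg

7.5 mOsm/kg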